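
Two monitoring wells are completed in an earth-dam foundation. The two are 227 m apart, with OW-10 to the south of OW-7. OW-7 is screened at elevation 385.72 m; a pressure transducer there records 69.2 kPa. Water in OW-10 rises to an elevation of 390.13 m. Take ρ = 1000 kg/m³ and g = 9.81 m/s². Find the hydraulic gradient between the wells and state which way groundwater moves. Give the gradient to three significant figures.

i ≈ 0.0116; groundwater flows toward the south

Pressure head at OW-7: ψ = P/(ρg) = 69.2×1000 / (1000 × 9.81) = 7.05 m.
Total head at OW-7: h = z + ψ = 385.72 + 7.05 = 392.77 m.
Total head at OW-10: h = 390.13 m (water level in the piezometer is the total head).
Head difference: h(OW-7) − h(OW-10) = 392.77 − 390.13 = 2.64 m.
Hydraulic gradient: i = |Δh| / L = 2.64 / 227 = 0.0116.
Flow is from higher to lower head: from OW-7 toward OW-10, i.e. toward the south.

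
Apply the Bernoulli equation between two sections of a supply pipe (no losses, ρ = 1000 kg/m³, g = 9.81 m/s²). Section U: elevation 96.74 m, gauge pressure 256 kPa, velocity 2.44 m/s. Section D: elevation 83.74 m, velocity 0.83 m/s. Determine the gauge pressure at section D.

P₂ ≈ 386 kPa

Pressure head at U: ψ₁ = P₁/(ρg) = 256×1000 / (1000 × 9.81) = 26.10 m.
Velocity heads: v₁²/2g = 2.44²/19.62 = 0.303 m; v₂²/2g = 0.83²/19.62 = 0.035 m.
Total head H = z₁ + ψ₁ + v₁²/2g = 96.74 + 26.10 + 0.303 = 123.14 m.
ψ₂ = H − z₂ − v₂²/2g = 123.14 − 83.74 − 0.035 = 39.37 m.
P₂ = ρgψ₂ = 1000 × 9.81 × 39.37 ≈ 386 kPa.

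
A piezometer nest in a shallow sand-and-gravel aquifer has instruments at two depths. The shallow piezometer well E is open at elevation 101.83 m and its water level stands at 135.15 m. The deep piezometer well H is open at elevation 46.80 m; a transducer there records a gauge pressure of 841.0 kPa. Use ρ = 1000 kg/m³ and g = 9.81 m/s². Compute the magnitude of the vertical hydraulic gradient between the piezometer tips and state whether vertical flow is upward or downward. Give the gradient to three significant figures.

|i_v| ≈ 0.0476; vertical flow is downward

Total head at well E: h = 135.15 m (water level in the standpipe).
Pressure head at well H: ψ = P/(ρg) = 841.0×1000 / (1000 × 9.81) = 85.73 m.
Total head at well H: h = z + ψ = 46.80 + 85.73 = 132.53 m.
Δh = h(well E) − h(well H) = 135.15 − 132.53 = 2.62 m.
Vertical separation Δz = 101.83 − 46.80 = 55.03 m.
|i_v| = |Δh| / Δz = 2.62 / 55.03 = 0.0476.
Head is higher in the shallow piezometer, so vertical flow is downward (recharge condition).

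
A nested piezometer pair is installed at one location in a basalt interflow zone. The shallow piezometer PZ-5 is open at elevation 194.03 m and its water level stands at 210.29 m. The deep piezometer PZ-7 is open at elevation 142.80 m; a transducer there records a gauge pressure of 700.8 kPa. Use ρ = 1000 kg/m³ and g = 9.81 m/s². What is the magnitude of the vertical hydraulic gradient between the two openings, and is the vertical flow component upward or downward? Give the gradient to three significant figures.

|i_v| ≈ 0.0771; vertical flow is upward

Total head at PZ-5: h = 210.29 m (water level in the standpipe).
Pressure head at PZ-7: ψ = P/(ρg) = 700.8×1000 / (1000 × 9.81) = 71.44 m.
Total head at PZ-7: h = z + ψ = 142.80 + 71.44 = 214.24 m.
Δh = h(PZ-5) − h(PZ-7) = 210.29 − 214.24 = -3.95 m.
Vertical separation Δz = 194.03 − 142.80 = 51.23 m.
|i_v| = |Δh| / Δz = 3.95 / 51.23 = 0.0771.
Head is higher in the deep piezometer, so vertical flow is upward (discharge condition).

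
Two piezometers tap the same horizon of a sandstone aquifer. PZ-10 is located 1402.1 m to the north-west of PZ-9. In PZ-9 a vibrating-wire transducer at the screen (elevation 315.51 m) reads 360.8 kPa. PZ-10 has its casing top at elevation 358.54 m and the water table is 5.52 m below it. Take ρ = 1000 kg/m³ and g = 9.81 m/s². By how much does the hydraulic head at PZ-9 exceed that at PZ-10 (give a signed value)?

Pressure head at PZ-9: ψ = P/(ρg) = 360.8×1000 / (1000 × 9.81) = 36.78 m.
Total head at PZ-9: h = z + ψ = 315.51 + 36.78 = 352.29 m.
Total head at PZ-10: h = 358.54 − 5.52 = 353.02 m.
Head difference: h(PZ-9) − h(PZ-10) = 352.29 − 353.02 = -0.73 m.

Δh ≈ -0.73 m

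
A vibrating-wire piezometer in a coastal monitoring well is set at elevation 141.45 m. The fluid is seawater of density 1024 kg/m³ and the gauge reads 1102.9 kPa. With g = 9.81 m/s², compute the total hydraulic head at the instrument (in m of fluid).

ψ = P/(ρg) = 1102.9×1000 / (1024 × 9.81) = 109.79 m.
h = z + ψ = 141.45 + 109.79 = 251.24 m.

h ≈ 251.24 m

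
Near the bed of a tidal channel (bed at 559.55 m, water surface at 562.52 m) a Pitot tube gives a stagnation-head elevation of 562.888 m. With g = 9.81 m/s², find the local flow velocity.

Near the bed, under hydrostatic conditions, the piezometric head (z + ψ) equals the free-surface elevation, 562.52 m.
Velocity head = total − piezometric = 562.888 − 562.52 = 0.368 m.
v = √(2g·h_v) = √(2 × 9.81 × 0.368) = 2.69 m/s.

v ≈ 2.69 m/s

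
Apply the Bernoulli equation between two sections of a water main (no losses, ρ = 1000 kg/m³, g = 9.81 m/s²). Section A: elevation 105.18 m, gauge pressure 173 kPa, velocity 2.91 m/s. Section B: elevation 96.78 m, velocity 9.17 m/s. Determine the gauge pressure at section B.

Pressure head at A: ψ₁ = P₁/(ρg) = 173×1000 / (1000 × 9.81) = 17.64 m.
Velocity heads: v₁²/2g = 2.91²/19.62 = 0.432 m; v₂²/2g = 9.17²/19.62 = 4.286 m.
Total head H = z₁ + ψ₁ + v₁²/2g = 105.18 + 17.64 + 0.432 = 123.25 m.
ψ₂ = H − z₂ − v₂²/2g = 123.25 − 96.78 − 4.286 = 22.18 m.
P₂ = ρgψ₂ = 1000 × 9.81 × 22.18 ≈ 218 kPa.

P₂ ≈ 218 kPa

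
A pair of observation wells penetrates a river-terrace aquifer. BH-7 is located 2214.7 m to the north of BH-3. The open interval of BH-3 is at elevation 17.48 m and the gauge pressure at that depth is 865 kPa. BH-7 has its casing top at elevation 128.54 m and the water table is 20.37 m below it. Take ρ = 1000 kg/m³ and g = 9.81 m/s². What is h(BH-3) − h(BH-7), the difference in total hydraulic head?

Δh ≈ -2.51 m

Pressure head at BH-3: ψ = P/(ρg) = 865×1000 / (1000 × 9.81) = 88.18 m.
Total head at BH-3: h = z + ψ = 17.48 + 88.18 = 105.66 m.
Total head at BH-7: h = 128.54 − 20.37 = 108.17 m.
Head difference: h(BH-3) − h(BH-7) = 105.66 − 108.17 = -2.51 m.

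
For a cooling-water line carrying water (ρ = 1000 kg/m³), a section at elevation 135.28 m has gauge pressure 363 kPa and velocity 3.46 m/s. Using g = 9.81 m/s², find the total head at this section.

h ≈ 172.89 m

Pressure head ψ = P/(ρg) = 363×1000 / (1000 × 9.81) = 37.00 m.
Velocity head = v²/(2g) = 3.46² / (2 × 9.81) = 0.610 m.
h = z + ψ + v²/(2g) = 135.28 + 37.00 + 0.610 = 172.89 m.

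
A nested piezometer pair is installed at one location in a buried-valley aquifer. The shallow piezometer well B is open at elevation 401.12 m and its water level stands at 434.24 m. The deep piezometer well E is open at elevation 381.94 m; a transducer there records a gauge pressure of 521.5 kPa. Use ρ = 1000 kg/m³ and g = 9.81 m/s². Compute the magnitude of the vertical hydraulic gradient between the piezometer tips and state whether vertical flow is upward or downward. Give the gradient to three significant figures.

Total head at well B: h = 434.24 m (water level in the standpipe).
Pressure head at well E: ψ = P/(ρg) = 521.5×1000 / (1000 × 9.81) = 53.16 m.
Total head at well E: h = z + ψ = 381.94 + 53.16 = 435.10 m.
Δh = h(well B) − h(well E) = 434.24 − 435.10 = -0.86 m.
Vertical separation Δz = 401.12 − 381.94 = 19.18 m.
|i_v| = |Δh| / Δz = 0.86 / 19.18 = 0.0448.
Head is higher in the deep piezometer, so vertical flow is upward (discharge condition).

|i_v| ≈ 0.0448; vertical flow is upward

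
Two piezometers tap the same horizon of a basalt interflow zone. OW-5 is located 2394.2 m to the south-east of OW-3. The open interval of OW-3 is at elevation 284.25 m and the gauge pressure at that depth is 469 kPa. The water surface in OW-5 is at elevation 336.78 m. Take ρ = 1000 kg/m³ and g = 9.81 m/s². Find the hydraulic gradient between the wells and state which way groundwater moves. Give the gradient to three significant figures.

i ≈ 0.00197; groundwater flows toward the north-west

Pressure head at OW-3: ψ = P/(ρg) = 469×1000 / (1000 × 9.81) = 47.81 m.
Total head at OW-3: h = z + ψ = 284.25 + 47.81 = 332.06 m.
Total head at OW-5: h = 336.78 m (water level in the piezometer is the total head).
Head difference: h(OW-3) − h(OW-5) = 332.06 − 336.78 = -4.72 m.
Hydraulic gradient: i = |Δh| / L = 4.72 / 2394.2 = 0.00197.
Flow is from higher to lower head: from OW-5 toward OW-3, i.e. toward the north-west.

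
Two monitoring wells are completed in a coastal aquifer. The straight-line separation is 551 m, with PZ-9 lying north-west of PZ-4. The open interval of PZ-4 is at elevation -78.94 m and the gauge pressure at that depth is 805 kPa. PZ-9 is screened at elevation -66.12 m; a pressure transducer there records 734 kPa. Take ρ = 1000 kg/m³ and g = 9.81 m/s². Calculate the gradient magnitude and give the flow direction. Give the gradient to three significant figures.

Pressure head at PZ-4: ψ = P/(ρg) = 805×1000 / (1000 × 9.81) = 82.06 m.
Total head at PZ-4: h = z + ψ = -78.94 + 82.06 = 3.12 m.
Pressure head at PZ-9: ψ = P/(ρg) = 734×1000 / (1000 × 9.81) = 74.82 m.
Total head at PZ-9: h = z + ψ = -66.12 + 74.82 = 8.70 m.
Head difference: h(PZ-4) − h(PZ-9) = 3.12 − 8.70 = -5.58 m.
Hydraulic gradient: i = |Δh| / L = 5.58 / 551 = 0.0101.
Flow is from higher to lower head: from PZ-9 toward PZ-4, i.e. toward the south-east.

i ≈ 0.0101; groundwater flows toward the south-east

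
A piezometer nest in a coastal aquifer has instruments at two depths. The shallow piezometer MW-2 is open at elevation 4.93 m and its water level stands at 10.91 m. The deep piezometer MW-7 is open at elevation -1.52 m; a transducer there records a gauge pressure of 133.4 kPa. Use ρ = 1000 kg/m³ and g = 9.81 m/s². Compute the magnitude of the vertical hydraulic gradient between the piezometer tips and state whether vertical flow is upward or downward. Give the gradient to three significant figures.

|i_v| ≈ 0.181; vertical flow is upward

Total head at MW-2: h = 10.91 m (water level in the standpipe).
Pressure head at MW-7: ψ = P/(ρg) = 133.4×1000 / (1000 × 9.81) = 13.60 m.
Total head at MW-7: h = z + ψ = -1.52 + 13.60 = 12.08 m.
Δh = h(MW-2) − h(MW-7) = 10.91 − 12.08 = -1.17 m.
Vertical separation Δz = 4.93 − (-1.52) = 6.45 m.
|i_v| = |Δh| / Δz = 1.17 / 6.45 = 0.181.
Head is higher in the deep piezometer, so vertical flow is upward (discharge condition).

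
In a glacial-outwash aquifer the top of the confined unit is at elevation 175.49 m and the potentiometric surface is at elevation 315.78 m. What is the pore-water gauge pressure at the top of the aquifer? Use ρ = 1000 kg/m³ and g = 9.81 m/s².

Pressure head at the aquifer top: ψ = h − z = 315.78 − 175.49 = 140.29 m.
P = ρgψ = 1000 × 9.81 × 140.29 = 1376245 Pa ≈ 1380 kPa.

P ≈ 1380 kPa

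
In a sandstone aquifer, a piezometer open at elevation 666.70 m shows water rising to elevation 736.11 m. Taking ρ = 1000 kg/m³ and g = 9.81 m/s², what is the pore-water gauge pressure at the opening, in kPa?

Pressure head ψ = h − z = 736.11 − 666.70 = 69.41 m.
P = ρgψ = 1000 × 9.81 × 69.41 = 680912 Pa ≈ 681 kPa.

P ≈ 681 kPa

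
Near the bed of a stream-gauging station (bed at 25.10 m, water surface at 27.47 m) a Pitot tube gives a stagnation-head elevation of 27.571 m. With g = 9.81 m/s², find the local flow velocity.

v ≈ 1.41 m/s

Near the bed, under hydrostatic conditions, the piezometric head (z + ψ) equals the free-surface elevation, 27.47 m.
Velocity head = total − piezometric = 27.571 − 27.47 = 0.101 m.
v = √(2g·h_v) = √(2 × 9.81 × 0.101) = 1.41 m/s.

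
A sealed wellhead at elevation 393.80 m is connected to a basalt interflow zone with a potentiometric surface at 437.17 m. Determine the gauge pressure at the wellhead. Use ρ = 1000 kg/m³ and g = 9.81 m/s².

P ≈ 425 kPa

Head above the cap: Δh = 437.17 − 393.80 = 43.37 m.
P = ρgΔh = 1000 × 9.81 × 43.37 = 425460 Pa ≈ 425 kPa.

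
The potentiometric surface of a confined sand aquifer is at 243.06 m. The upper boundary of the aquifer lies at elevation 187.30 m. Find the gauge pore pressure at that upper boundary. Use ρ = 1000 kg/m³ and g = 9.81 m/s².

Pressure head at the aquifer top: ψ = h − z = 243.06 − 187.30 = 55.76 m.
P = ρgψ = 1000 × 9.81 × 55.76 = 547006 Pa ≈ 547 kPa.

P ≈ 547 kPa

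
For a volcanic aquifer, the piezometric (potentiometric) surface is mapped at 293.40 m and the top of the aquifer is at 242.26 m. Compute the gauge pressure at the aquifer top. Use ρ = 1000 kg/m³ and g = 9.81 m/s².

P ≈ 502 kPa

Pressure head at the aquifer top: ψ = h − z = 293.40 − 242.26 = 51.14 m.
P = ρgψ = 1000 × 9.81 × 51.14 = 501683 Pa ≈ 502 kPa.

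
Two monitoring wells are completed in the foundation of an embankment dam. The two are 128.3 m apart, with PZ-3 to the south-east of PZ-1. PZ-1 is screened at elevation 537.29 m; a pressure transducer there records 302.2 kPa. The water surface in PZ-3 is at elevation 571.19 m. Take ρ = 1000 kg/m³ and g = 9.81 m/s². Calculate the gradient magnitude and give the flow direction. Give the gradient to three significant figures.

i ≈ 0.0241; groundwater flows toward the north-west

Pressure head at PZ-1: ψ = P/(ρg) = 302.2×1000 / (1000 × 9.81) = 30.81 m.
Total head at PZ-1: h = z + ψ = 537.29 + 30.81 = 568.10 m.
Total head at PZ-3: h = 571.19 m (water level in the piezometer is the total head).
Head difference: h(PZ-1) − h(PZ-3) = 568.10 − 571.19 = -3.09 m.
Hydraulic gradient: i = |Δh| / L = 3.09 / 128.3 = 0.0241.
Flow is from higher to lower head: from PZ-3 toward PZ-1, i.e. toward the north-west.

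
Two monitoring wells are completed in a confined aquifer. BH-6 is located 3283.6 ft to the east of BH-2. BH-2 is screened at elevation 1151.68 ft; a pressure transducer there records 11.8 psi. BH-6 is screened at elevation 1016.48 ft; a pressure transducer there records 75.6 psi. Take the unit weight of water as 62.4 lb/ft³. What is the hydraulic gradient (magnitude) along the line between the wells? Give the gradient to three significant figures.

Pressure head at BH-2: ψ = 144·P/γ = 144 × 11.8 / 62.4 = 27.23 ft.
Total head at BH-2: h = z + ψ = 1151.68 + 27.23 = 1178.91 ft.
Pressure head at BH-6: ψ = 144·P/γ = 144 × 75.6 / 62.4 = 174.46 ft.
Total head at BH-6: h = z + ψ = 1016.48 + 174.46 = 1190.94 ft.
Head difference: h(BH-2) − h(BH-6) = 1178.91 − 1190.94 = -12.03 ft.
Hydraulic gradient: i = |Δh| / L = 12.03 / 3283.6 = 0.00366.

i ≈ 0.00366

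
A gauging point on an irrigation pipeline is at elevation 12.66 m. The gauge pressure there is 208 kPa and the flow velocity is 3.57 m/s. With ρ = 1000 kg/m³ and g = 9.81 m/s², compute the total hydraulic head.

h ≈ 34.51 m

Pressure head ψ = P/(ρg) = 208×1000 / (1000 × 9.81) = 21.20 m.
Velocity head = v²/(2g) = 3.57² / (2 × 9.81) = 0.650 m.
h = z + ψ + v²/(2g) = 12.66 + 21.20 + 0.650 = 34.51 m.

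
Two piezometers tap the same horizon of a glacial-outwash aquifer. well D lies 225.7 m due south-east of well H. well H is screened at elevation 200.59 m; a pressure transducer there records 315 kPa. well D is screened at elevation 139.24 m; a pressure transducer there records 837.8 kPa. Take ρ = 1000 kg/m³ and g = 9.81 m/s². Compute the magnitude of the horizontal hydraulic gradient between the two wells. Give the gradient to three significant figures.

Pressure head at well H: ψ = P/(ρg) = 315×1000 / (1000 × 9.81) = 32.11 m.
Total head at well H: h = z + ψ = 200.59 + 32.11 = 232.70 m.
Pressure head at well D: ψ = P/(ρg) = 837.8×1000 / (1000 × 9.81) = 85.40 m.
Total head at well D: h = z + ψ = 139.24 + 85.40 = 224.64 m.
Head difference: h(well H) − h(well D) = 232.70 − 224.64 = 8.06 m.
Hydraulic gradient: i = |Δh| / L = 8.06 / 225.7 = 0.0357.

i ≈ 0.0357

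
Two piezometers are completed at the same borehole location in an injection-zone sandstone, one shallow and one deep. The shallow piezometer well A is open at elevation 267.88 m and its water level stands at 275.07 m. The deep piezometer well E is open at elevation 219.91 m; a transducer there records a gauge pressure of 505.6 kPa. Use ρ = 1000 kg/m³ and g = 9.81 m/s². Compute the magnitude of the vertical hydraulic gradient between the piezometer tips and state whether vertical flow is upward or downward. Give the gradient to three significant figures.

Total head at well A: h = 275.07 m (water level in the standpipe).
Pressure head at well E: ψ = P/(ρg) = 505.6×1000 / (1000 × 9.81) = 51.54 m.
Total head at well E: h = z + ψ = 219.91 + 51.54 = 271.45 m.
Δh = h(well A) − h(well E) = 275.07 − 271.45 = 3.62 m.
Vertical separation Δz = 267.88 − 219.91 = 47.97 m.
|i_v| = |Δh| / Δz = 3.62 / 47.97 = 0.0755.
Head is higher in the shallow piezometer, so vertical flow is downward (recharge condition).

|i_v| ≈ 0.0755; vertical flow is downward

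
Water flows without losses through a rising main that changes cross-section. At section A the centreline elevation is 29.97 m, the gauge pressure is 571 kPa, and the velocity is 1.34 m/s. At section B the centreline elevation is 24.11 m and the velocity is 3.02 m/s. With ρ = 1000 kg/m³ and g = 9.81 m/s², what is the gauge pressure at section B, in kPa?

P₂ ≈ 625 kPa

Pressure head at A: ψ₁ = P₁/(ρg) = 571×1000 / (1000 × 9.81) = 58.21 m.
Velocity heads: v₁²/2g = 1.34²/19.62 = 0.092 m; v₂²/2g = 3.02²/19.62 = 0.465 m.
Total head H = z₁ + ψ₁ + v₁²/2g = 29.97 + 58.21 + 0.092 = 88.27 m.
ψ₂ = H − z₂ − v₂²/2g = 88.27 − 24.11 − 0.465 = 63.69 m.
P₂ = ρgψ₂ = 1000 × 9.81 × 63.69 ≈ 625 kPa.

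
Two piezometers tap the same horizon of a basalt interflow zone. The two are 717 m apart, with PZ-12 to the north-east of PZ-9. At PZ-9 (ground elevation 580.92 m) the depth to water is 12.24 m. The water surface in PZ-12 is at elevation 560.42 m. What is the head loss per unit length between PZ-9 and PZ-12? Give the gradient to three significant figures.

i ≈ 0.0115 m/m

Total head at PZ-9: h = 580.92 − 12.24 = 568.68 m.
Total head at PZ-12: h = 560.42 m (water level in the piezometer is the total head).
Head difference: h(PZ-9) − h(PZ-12) = 568.68 − 560.42 = 8.26 m.
Hydraulic gradient: i = |Δh| / L = 8.26 / 717 = 0.0115.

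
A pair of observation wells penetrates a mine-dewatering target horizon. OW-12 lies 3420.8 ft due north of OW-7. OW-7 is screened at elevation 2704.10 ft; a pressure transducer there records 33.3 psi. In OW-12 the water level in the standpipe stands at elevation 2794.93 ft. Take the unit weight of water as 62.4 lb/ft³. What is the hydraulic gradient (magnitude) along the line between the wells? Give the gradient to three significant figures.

Pressure head at OW-7: ψ = 144·P/γ = 144 × 33.3 / 62.4 = 76.85 ft.
Total head at OW-7: h = z + ψ = 2704.10 + 76.85 = 2780.95 ft.
Total head at OW-12: h = 2794.93 ft (water level in the piezometer is the total head).
Head difference: h(OW-7) − h(OW-12) = 2780.95 − 2794.93 = -13.98 ft.
Hydraulic gradient: i = |Δh| / L = 13.98 / 3420.8 = 0.00409.

i ≈ 0.00409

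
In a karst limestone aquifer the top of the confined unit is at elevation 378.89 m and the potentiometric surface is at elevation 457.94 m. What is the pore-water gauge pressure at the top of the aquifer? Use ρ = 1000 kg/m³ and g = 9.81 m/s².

Pressure head at the aquifer top: ψ = h − z = 457.94 − 378.89 = 79.05 m.
P = ρgψ = 1000 × 9.81 × 79.05 = 775481 Pa ≈ 775 kPa.

P ≈ 775 kPa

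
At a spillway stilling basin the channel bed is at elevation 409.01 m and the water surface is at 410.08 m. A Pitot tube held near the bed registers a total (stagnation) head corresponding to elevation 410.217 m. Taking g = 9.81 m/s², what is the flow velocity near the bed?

Near the bed, under hydrostatic conditions, the piezometric head (z + ψ) equals the free-surface elevation, 410.08 m.
Velocity head = total − piezometric = 410.217 − 410.08 = 0.137 m.
v = √(2g·h_v) = √(2 × 9.81 × 0.137) = 1.64 m/s.

v ≈ 1.64 m/s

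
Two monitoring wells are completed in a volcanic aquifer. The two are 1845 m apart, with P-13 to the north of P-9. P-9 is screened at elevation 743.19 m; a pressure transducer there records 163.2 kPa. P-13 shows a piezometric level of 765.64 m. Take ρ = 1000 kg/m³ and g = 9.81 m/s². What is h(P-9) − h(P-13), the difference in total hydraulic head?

Δh ≈ -5.81 m

Pressure head at P-9: ψ = P/(ρg) = 163.2×1000 / (1000 × 9.81) = 16.64 m.
Total head at P-9: h = z + ψ = 743.19 + 16.64 = 759.83 m.
Total head at P-13: h = 765.64 m (water level in the piezometer is the total head).
Head difference: h(P-9) − h(P-13) = 759.83 − 765.64 = -5.81 m.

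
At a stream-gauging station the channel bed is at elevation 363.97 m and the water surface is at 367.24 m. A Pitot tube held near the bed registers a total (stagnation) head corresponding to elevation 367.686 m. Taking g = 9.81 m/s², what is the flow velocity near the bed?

Near the bed, under hydrostatic conditions, the piezometric head (z + ψ) equals the free-surface elevation, 367.24 m.
Velocity head = total − piezometric = 367.686 − 367.24 = 0.446 m.
v = √(2g·h_v) = √(2 × 9.81 × 0.446) = 2.96 m/s.

v ≈ 2.96 m/s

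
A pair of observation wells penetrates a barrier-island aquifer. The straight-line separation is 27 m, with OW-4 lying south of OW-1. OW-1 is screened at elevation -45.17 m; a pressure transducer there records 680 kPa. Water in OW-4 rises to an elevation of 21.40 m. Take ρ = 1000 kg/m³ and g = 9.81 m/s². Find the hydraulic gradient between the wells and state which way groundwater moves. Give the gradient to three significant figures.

i ≈ 0.102; groundwater flows toward the south

Pressure head at OW-1: ψ = P/(ρg) = 680×1000 / (1000 × 9.81) = 69.32 m.
Total head at OW-1: h = z + ψ = -45.17 + 69.32 = 24.15 m.
Total head at OW-4: h = 21.40 m (water level in the piezometer is the total head).
Head difference: h(OW-1) − h(OW-4) = 24.15 − 21.40 = 2.75 m.
Hydraulic gradient: i = |Δh| / L = 2.75 / 27 = 0.102.
Flow is from higher to lower head: from OW-1 toward OW-4, i.e. toward the south.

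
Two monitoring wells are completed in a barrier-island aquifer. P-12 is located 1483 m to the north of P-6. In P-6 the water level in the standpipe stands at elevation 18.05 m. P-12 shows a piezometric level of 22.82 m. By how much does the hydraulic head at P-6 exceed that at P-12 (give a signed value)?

Δh ≈ -4.77 m

Total head at P-6: h = 18.05 m (water level in the piezometer is the total head).
Total head at P-12: h = 22.82 m (water level in the piezometer is the total head).
Head difference: h(P-6) − h(P-12) = 18.05 − 22.82 = -4.77 m.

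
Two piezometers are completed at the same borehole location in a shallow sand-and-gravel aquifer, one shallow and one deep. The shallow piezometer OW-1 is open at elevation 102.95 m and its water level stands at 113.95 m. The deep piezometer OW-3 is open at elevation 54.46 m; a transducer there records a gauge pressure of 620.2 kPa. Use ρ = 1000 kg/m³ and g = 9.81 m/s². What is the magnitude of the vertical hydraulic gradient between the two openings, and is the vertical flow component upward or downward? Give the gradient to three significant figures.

Total head at OW-1: h = 113.95 m (water level in the standpipe).
Pressure head at OW-3: ψ = P/(ρg) = 620.2×1000 / (1000 × 9.81) = 63.22 m.
Total head at OW-3: h = z + ψ = 54.46 + 63.22 = 117.68 m.
Δh = h(OW-1) − h(OW-3) = 113.95 − 117.68 = -3.73 m.
Vertical separation Δz = 102.95 − 54.46 = 48.49 m.
|i_v| = |Δh| / Δz = 3.73 / 48.49 = 0.0769.
Head is higher in the deep piezometer, so vertical flow is upward (discharge condition).

|i_v| ≈ 0.0769; vertical flow is upward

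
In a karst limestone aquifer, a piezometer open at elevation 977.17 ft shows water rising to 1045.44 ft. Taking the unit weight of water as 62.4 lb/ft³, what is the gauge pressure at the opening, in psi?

P ≈ 29.6 psi

Pressure head ψ = h − z = 1045.44 − 977.17 = 68.27 ft.
P = γ·ψ / 144 = 62.4 × 68.27 / 144 = 29.6 psi.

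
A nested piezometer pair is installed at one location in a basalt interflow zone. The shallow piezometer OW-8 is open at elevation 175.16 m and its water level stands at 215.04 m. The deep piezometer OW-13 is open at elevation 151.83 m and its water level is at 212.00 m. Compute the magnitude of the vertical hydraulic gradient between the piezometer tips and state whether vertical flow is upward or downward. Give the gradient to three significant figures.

|i_v| ≈ 0.130; vertical flow is downward

Total head at OW-8: h = 215.04 m (water level in the standpipe).
Total head at OW-13: h = 212.00 m.
Δh = h(OW-8) − h(OW-13) = 215.04 − 212.00 = 3.04 m.
Vertical separation Δz = 175.16 − 151.83 = 23.33 m.
|i_v| = |Δh| / Δz = 3.04 / 23.33 = 0.130.
Head is higher in the shallow piezometer, so vertical flow is downward (recharge condition).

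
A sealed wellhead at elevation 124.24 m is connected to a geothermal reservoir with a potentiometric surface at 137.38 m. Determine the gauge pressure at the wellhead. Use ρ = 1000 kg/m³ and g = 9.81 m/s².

P ≈ 129 kPa

Head above the cap: Δh = 137.38 − 124.24 = 13.14 m.
P = ρgΔh = 1000 × 9.81 × 13.14 = 128903 Pa ≈ 129 kPa.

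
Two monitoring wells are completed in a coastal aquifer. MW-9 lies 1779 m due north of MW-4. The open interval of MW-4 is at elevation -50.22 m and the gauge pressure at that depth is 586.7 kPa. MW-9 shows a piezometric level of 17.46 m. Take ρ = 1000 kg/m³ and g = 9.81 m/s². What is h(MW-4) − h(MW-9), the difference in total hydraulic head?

Δh ≈ -7.87 m

Pressure head at MW-4: ψ = P/(ρg) = 586.7×1000 / (1000 × 9.81) = 59.81 m.
Total head at MW-4: h = z + ψ = -50.22 + 59.81 = 9.59 m.
Total head at MW-9: h = 17.46 m (water level in the piezometer is the total head).
Head difference: h(MW-4) − h(MW-9) = 9.59 − 17.46 = -7.87 m.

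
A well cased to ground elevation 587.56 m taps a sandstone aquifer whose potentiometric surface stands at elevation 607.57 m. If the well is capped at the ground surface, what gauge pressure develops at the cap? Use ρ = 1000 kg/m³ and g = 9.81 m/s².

P ≈ 196 kPa

Head above the cap: Δh = 607.57 − 587.56 = 20.01 m.
P = ρgΔh = 1000 × 9.81 × 20.01 = 196298 Pa ≈ 196 kPa.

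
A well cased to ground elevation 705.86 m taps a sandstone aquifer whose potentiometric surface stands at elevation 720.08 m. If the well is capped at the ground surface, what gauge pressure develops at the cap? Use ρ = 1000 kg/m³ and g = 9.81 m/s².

P ≈ 139 kPa

Head above the cap: Δh = 720.08 − 705.86 = 14.22 m.
P = ρgΔh = 1000 × 9.81 × 14.22 = 139498 Pa ≈ 139 kPa.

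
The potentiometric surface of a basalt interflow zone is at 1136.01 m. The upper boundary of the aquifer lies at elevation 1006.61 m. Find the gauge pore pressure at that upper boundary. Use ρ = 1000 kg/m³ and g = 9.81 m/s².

P ≈ 1270 kPa

Pressure head at the aquifer top: ψ = h − z = 1136.01 − 1006.61 = 129.40 m.
P = ρgψ = 1000 × 9.81 × 129.40 = 1269414 Pa ≈ 1270 kPa.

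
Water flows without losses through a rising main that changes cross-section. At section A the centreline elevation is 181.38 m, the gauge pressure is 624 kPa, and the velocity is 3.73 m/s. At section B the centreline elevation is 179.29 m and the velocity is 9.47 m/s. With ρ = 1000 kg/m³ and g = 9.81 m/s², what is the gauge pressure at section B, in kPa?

Pressure head at A: ψ₁ = P₁/(ρg) = 624×1000 / (1000 × 9.81) = 63.61 m.
Velocity heads: v₁²/2g = 3.73²/19.62 = 0.709 m; v₂²/2g = 9.47²/19.62 = 4.571 m.
Total head H = z₁ + ψ₁ + v₁²/2g = 181.38 + 63.61 + 0.709 = 245.70 m.
ψ₂ = H − z₂ − v₂²/2g = 245.70 − 179.29 − 4.571 = 61.84 m.
P₂ = ρgψ₂ = 1000 × 9.81 × 61.84 ≈ 607 kPa.

P₂ ≈ 607 kPa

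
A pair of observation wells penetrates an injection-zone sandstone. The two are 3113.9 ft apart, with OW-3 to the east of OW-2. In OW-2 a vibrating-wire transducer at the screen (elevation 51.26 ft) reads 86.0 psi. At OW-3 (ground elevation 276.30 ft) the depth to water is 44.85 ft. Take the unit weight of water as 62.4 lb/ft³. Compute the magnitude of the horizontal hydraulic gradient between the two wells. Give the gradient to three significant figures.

Pressure head at OW-2: ψ = 144·P/γ = 144 × 86.0 / 62.4 = 198.46 ft.
Total head at OW-2: h = z + ψ = 51.26 + 198.46 = 249.72 ft.
Total head at OW-3: h = 276.30 − 44.85 = 231.45 ft.
Head difference: h(OW-2) − h(OW-3) = 249.72 − 231.45 = 18.27 ft.
Hydraulic gradient: i = |Δh| / L = 18.27 / 3113.9 = 0.00587.

i ≈ 0.00587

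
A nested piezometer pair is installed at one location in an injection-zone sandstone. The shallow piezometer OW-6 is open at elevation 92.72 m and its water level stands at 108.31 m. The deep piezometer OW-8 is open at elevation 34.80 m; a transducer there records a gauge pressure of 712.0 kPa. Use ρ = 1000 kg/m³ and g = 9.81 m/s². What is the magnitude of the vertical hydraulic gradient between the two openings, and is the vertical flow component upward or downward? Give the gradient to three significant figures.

|i_v| ≈ 0.0161; vertical flow is downward

Total head at OW-6: h = 108.31 m (water level in the standpipe).
Pressure head at OW-8: ψ = P/(ρg) = 712.0×1000 / (1000 × 9.81) = 72.58 m.
Total head at OW-8: h = z + ψ = 34.80 + 72.58 = 107.38 m.
Δh = h(OW-6) − h(OW-8) = 108.31 − 107.38 = 0.93 m.
Vertical separation Δz = 92.72 − 34.80 = 57.92 m.
|i_v| = |Δh| / Δz = 0.93 / 57.92 = 0.0161.
Head is higher in the shallow piezometer, so vertical flow is downward (recharge condition).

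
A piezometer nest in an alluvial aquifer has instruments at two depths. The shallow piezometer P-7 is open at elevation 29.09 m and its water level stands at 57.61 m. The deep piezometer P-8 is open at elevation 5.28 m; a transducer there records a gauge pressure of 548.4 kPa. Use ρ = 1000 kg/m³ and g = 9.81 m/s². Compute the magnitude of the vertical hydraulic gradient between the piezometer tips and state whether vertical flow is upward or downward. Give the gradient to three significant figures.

|i_v| ≈ 0.150; vertical flow is upward

Total head at P-7: h = 57.61 m (water level in the standpipe).
Pressure head at P-8: ψ = P/(ρg) = 548.4×1000 / (1000 × 9.81) = 55.90 m.
Total head at P-8: h = z + ψ = 5.28 + 55.90 = 61.18 m.
Δh = h(P-7) − h(P-8) = 57.61 − 61.18 = -3.57 m.
Vertical separation Δz = 29.09 − 5.28 = 23.81 m.
|i_v| = |Δh| / Δz = 3.57 / 23.81 = 0.150.
Head is higher in the deep piezometer, so vertical flow is upward (discharge condition).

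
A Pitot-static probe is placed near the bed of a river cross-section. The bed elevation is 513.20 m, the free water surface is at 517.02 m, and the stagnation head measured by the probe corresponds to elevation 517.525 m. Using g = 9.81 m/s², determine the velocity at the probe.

Near the bed, under hydrostatic conditions, the piezometric head (z + ψ) equals the free-surface elevation, 517.02 m.
Velocity head = total − piezometric = 517.525 − 517.02 = 0.505 m.
v = √(2g·h_v) = √(2 × 9.81 × 0.505) = 3.15 m/s.

v ≈ 3.15 m/s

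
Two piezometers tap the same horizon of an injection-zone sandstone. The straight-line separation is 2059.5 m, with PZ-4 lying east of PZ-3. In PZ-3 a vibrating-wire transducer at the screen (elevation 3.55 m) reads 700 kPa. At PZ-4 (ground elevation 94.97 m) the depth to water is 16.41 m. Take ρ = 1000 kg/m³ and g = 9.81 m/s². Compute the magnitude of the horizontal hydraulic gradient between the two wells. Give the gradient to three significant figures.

i ≈ 0.00177

Pressure head at PZ-3: ψ = P/(ρg) = 700×1000 / (1000 × 9.81) = 71.36 m.
Total head at PZ-3: h = z + ψ = 3.55 + 71.36 = 74.91 m.
Total head at PZ-4: h = 94.97 − 16.41 = 78.56 m.
Head difference: h(PZ-3) − h(PZ-4) = 74.91 − 78.56 = -3.65 m.
Hydraulic gradient: i = |Δh| / L = 3.65 / 2059.5 = 0.00177.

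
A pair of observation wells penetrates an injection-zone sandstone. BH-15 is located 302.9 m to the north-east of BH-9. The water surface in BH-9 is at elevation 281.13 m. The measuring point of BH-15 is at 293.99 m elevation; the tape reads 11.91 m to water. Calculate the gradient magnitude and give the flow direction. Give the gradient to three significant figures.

Total head at BH-9: h = 281.13 m (water level in the piezometer is the total head).
Total head at BH-15: h = 293.99 − 11.91 = 282.08 m.
Head difference: h(BH-9) − h(BH-15) = 281.13 − 282.08 = -0.95 m.
Hydraulic gradient: i = |Δh| / L = 0.95 / 302.9 = 0.00314.
Flow is from higher to lower head: from BH-15 toward BH-9, i.e. toward the south-west.

i ≈ 0.00314; groundwater flows toward the south-west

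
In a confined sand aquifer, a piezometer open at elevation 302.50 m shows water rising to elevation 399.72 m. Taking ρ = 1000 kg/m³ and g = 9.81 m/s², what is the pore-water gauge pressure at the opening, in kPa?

P ≈ 954 kPa

Pressure head ψ = h − z = 399.72 − 302.50 = 97.22 m.
P = ρgψ = 1000 × 9.81 × 97.22 = 953728 Pa ≈ 954 kPa.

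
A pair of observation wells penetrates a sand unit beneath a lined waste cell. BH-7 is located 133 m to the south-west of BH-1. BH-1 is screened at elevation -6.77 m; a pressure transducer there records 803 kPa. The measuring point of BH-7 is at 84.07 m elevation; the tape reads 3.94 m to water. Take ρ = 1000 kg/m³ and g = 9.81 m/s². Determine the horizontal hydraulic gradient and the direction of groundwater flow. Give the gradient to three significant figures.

Pressure head at BH-1: ψ = P/(ρg) = 803×1000 / (1000 × 9.81) = 81.86 m.
Total head at BH-1: h = z + ψ = -6.77 + 81.86 = 75.09 m.
Total head at BH-7: h = 84.07 − 3.94 = 80.13 m.
Head difference: h(BH-1) − h(BH-7) = 75.09 − 80.13 = -5.04 m.
Hydraulic gradient: i = |Δh| / L = 5.04 / 133 = 0.0379.
Flow is from higher to lower head: from BH-7 toward BH-1, i.e. toward the north-east.

i ≈ 0.0379; groundwater flows toward the north-east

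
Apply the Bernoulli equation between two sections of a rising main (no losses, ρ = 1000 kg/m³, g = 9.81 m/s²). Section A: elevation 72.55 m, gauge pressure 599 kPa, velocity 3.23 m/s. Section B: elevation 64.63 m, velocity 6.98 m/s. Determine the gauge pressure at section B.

Pressure head at A: ψ₁ = P₁/(ρg) = 599×1000 / (1000 × 9.81) = 61.06 m.
Velocity heads: v₁²/2g = 3.23²/19.62 = 0.532 m; v₂²/2g = 6.98²/19.62 = 2.483 m.
Total head H = z₁ + ψ₁ + v₁²/2g = 72.55 + 61.06 + 0.532 = 134.14 m.
ψ₂ = H − z₂ − v₂²/2g = 134.14 − 64.63 − 2.483 = 67.03 m.
P₂ = ρgψ₂ = 1000 × 9.81 × 67.03 ≈ 658 kPa.

P₂ ≈ 658 kPa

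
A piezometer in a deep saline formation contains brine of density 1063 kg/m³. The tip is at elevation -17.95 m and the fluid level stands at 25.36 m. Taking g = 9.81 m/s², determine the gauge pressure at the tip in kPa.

Pressure head ψ = h − z = 25.36 − (-17.95) = 43.31 m.
P = ρgψ = 1063 × 9.81 × 43.31 = 451638 Pa ≈ 452 kPa.

P ≈ 452 kPa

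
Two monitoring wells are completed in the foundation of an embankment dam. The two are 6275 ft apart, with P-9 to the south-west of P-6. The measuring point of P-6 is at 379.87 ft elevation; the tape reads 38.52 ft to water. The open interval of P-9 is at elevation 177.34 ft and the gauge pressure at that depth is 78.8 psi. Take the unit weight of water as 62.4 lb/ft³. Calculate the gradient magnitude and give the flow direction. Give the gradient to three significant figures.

i ≈ 0.00284; groundwater flows toward the north-east

Total head at P-6: h = 379.87 − 38.52 = 341.35 ft.
Pressure head at P-9: ψ = 144·P/γ = 144 × 78.8 / 62.4 = 181.85 ft.
Total head at P-9: h = z + ψ = 177.34 + 181.85 = 359.19 ft.
Head difference: h(P-6) − h(P-9) = 341.35 − 359.19 = -17.84 ft.
Hydraulic gradient: i = |Δh| / L = 17.84 / 6275 = 0.00284.
Flow is from higher to lower head: from P-9 toward P-6, i.e. toward the north-east.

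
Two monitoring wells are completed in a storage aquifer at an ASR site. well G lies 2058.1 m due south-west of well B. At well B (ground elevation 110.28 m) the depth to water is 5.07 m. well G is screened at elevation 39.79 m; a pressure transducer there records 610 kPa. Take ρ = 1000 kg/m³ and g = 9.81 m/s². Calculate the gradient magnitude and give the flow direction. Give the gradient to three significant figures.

Total head at well B: h = 110.28 − 5.07 = 105.21 m.
Pressure head at well G: ψ = P/(ρg) = 610×1000 / (1000 × 9.81) = 62.18 m.
Total head at well G: h = z + ψ = 39.79 + 62.18 = 101.97 m.
Head difference: h(well B) − h(well G) = 105.21 − 101.97 = 3.24 m.
Hydraulic gradient: i = |Δh| / L = 3.24 / 2058.1 = 0.00157.
Flow is from higher to lower head: from well B toward well G, i.e. toward the south-west.

i ≈ 0.00157; groundwater flows toward the south-west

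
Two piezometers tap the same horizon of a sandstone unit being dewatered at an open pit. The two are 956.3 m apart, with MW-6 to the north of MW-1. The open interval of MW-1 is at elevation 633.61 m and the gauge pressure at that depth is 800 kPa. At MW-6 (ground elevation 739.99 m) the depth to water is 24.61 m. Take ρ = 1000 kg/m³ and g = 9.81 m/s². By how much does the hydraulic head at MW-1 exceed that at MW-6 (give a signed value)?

Pressure head at MW-1: ψ = P/(ρg) = 800×1000 / (1000 × 9.81) = 81.55 m.
Total head at MW-1: h = z + ψ = 633.61 + 81.55 = 715.16 m.
Total head at MW-6: h = 739.99 − 24.61 = 715.38 m.
Head difference: h(MW-1) − h(MW-6) = 715.16 − 715.38 = -0.22 m.

Δh ≈ -0.22 m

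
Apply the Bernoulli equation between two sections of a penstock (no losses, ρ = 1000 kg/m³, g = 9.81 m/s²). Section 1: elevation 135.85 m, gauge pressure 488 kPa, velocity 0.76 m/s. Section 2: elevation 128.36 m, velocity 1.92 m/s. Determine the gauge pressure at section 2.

P₂ ≈ 560 kPa

Pressure head at 1: ψ₁ = P₁/(ρg) = 488×1000 / (1000 × 9.81) = 49.75 m.
Velocity heads: v₁²/2g = 0.76²/19.62 = 0.029 m; v₂²/2g = 1.92²/19.62 = 0.188 m.
Total head H = z₁ + ψ₁ + v₁²/2g = 135.85 + 49.75 + 0.029 = 185.63 m.
ψ₂ = H − z₂ − v₂²/2g = 185.63 − 128.36 − 0.188 = 57.08 m.
P₂ = ρgψ₂ = 1000 × 9.81 × 57.08 ≈ 560 kPa.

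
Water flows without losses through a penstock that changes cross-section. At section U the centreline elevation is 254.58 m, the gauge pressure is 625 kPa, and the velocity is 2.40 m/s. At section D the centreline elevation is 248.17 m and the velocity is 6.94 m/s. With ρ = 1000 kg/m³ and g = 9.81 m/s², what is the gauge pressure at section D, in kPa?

P₂ ≈ 667 kPa

Pressure head at U: ψ₁ = P₁/(ρg) = 625×1000 / (1000 × 9.81) = 63.71 m.
Velocity heads: v₁²/2g = 2.40²/19.62 = 0.294 m; v₂²/2g = 6.94²/19.62 = 2.455 m.
Total head H = z₁ + ψ₁ + v₁²/2g = 254.58 + 63.71 + 0.294 = 318.58 m.
ψ₂ = H − z₂ − v₂²/2g = 318.58 − 248.17 − 2.455 = 67.95 m.
P₂ = ρgψ₂ = 1000 × 9.81 × 67.95 ≈ 667 kPa.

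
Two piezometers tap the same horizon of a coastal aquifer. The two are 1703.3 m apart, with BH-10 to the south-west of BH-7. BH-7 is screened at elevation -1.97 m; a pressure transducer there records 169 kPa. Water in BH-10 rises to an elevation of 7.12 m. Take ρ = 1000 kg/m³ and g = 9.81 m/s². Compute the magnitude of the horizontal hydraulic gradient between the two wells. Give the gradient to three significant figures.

i ≈ 0.00478

Pressure head at BH-7: ψ = P/(ρg) = 169×1000 / (1000 × 9.81) = 17.23 m.
Total head at BH-7: h = z + ψ = -1.97 + 17.23 = 15.26 m.
Total head at BH-10: h = 7.12 m (water level in the piezometer is the total head).
Head difference: h(BH-7) − h(BH-10) = 15.26 − 7.12 = 8.14 m.
Hydraulic gradient: i = |Δh| / L = 8.14 / 1703.3 = 0.00478.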